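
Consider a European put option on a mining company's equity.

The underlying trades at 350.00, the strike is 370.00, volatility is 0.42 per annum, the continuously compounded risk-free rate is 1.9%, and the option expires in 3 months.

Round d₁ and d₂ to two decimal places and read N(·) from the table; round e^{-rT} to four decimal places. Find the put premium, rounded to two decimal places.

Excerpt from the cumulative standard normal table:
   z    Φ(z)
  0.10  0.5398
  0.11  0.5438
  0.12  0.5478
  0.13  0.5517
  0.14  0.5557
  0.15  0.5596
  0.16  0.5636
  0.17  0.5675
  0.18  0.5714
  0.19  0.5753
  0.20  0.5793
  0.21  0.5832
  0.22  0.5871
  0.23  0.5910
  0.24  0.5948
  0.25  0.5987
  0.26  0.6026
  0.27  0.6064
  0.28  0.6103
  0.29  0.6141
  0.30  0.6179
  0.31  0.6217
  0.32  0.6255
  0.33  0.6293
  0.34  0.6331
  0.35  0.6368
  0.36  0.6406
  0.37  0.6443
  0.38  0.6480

σ√T = 0.42·√0.25 = 0.2100
d₁ = [ln(350/370) + (0.019 + 0.42²/2)·0.25] / 0.2100 = [-0.0556 + 0.0268] / 0.2100 = -0.1370 which rounds to -0.14
d₂ = d₁ − σ√T = -0.1370 − 0.2100 = -0.3470 which rounds to -0.35
e^(−rT) = e^(−0.019·0.25) = 0.9953
N(−d₂) = N(0.35) = 0.6368;  N(−d₁) = N(0.14) = 0.5557
P = 370·0.9953·0.6368 − 350·0.5557 = 234.5086 − 194.4950 = 40.0136

40.01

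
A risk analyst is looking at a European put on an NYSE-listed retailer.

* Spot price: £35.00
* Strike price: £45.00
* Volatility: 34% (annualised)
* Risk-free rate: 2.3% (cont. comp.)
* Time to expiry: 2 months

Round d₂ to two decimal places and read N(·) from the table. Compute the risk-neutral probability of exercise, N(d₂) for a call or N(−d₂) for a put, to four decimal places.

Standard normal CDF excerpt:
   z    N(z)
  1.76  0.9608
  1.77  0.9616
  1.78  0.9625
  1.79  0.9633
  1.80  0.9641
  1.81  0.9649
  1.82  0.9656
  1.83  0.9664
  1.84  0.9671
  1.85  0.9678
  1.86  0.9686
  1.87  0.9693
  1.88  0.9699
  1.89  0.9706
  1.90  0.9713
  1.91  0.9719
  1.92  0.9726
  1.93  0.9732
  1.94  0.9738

0.9678

T = 0.1667;  σ√T = 0.1388
d₁ = [ln(35/45) + (0.023 + ½·0.34²)·0.1667] / (σ√T) = (-0.2513 + 0.0135) / 0.1388 = -1.7135 which rounds to -1.71
d₂ = -1.7135 − 0.1388 = -1.8524 which rounds to -1.85
Pr(exercise) under Q = N(−d₂) = N(1.85) = 0.9678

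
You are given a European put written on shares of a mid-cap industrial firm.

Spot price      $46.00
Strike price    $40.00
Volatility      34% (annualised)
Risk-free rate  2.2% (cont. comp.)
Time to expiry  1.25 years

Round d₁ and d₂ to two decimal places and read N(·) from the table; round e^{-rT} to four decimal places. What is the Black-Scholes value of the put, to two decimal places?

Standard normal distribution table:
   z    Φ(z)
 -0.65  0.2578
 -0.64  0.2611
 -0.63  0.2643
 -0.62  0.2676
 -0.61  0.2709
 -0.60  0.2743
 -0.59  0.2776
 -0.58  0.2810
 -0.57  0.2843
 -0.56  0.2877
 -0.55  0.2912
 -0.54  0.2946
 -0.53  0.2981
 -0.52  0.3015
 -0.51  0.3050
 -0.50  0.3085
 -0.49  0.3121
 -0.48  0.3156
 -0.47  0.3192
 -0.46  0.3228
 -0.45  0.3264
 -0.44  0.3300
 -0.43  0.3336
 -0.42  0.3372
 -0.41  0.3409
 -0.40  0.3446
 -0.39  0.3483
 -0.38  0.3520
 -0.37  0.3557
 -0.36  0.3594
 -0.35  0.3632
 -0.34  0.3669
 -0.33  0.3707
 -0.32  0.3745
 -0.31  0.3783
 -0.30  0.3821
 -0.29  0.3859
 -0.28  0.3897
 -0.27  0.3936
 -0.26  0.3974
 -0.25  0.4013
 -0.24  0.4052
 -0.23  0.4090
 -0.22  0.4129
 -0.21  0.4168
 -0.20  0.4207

T = 1.25;  σ√T = 0.3801
d₁ = [ln(46/40) + (0.022 + 0.34²/2)·1.25] / 0.3801 = [0.1398 + 0.0998] / 0.3801 = 0.6301 ≈ 0.63
d₂ = d₁ − σ√T = 0.6301 − 0.3801 = 0.2499 ≈ 0.25
exp(−rT) = exp(−0.022·1.25) = 0.9729
P = 40·0.9729·N(-0.25) − 46·N(-0.63) = 40·0.9729·0.4013 − 46·0.2643 = 15.6170 − 12.1578 = 3.4592

$3.46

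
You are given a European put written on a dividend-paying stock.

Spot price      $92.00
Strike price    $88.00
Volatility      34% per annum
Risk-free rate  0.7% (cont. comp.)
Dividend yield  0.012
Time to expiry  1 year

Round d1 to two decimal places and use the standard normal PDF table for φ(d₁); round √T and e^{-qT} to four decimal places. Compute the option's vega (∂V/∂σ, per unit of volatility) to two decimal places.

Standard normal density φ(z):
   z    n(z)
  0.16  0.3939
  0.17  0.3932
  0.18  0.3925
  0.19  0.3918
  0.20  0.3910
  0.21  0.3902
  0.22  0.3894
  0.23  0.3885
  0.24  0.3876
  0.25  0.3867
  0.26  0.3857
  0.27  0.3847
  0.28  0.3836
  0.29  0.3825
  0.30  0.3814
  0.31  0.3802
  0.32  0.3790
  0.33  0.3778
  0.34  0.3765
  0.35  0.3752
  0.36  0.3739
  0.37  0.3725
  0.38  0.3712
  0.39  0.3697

σ√T = 0.34 × 1.0000 = 0.3400
d₁ = [ln(92/88) + (0.007 − 0.012 + ½·0.34²)·1] / (σ√T) = (0.0445 + 0.0528) / 0.3400 = 0.2860 ⇒ 0.29
√T = √1 = 1.0000
φ(d₁) = φ(0.29) = 0.3825
e^(−qT) = e^(−0.012·1) = 0.9881
vega = S·e^(−qT)·φ(d₁)·√T = 92·0.9881·0.3825·1.0000 = 34.7712
(The call has the same vega.)

34.77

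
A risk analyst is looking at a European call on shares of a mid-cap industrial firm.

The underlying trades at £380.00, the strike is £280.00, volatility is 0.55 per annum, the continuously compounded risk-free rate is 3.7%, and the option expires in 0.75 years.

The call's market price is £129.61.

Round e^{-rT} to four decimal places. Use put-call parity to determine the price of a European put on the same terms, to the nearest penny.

£21.94

exp(−rT) = exp(−0.037·0.75) = 0.9726
Put-call parity: C − P = S − K·e^(−rT) = 380 − 280·0.9726 = 380 − 272.3280 = 107.6720
P = C − (C − P) = 129.61 − (107.6720) = 21.9380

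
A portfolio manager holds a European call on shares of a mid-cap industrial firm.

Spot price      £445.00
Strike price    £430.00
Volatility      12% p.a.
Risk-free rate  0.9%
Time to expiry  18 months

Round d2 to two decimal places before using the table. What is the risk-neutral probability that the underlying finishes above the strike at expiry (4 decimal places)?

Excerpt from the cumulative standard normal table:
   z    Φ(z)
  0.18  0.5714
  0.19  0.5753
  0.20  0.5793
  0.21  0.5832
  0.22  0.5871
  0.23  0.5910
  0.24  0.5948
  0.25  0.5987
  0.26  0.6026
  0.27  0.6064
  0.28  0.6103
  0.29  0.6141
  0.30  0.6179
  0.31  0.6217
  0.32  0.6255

0.5987

σ√T = 0.12·√1.5 = 0.1470
d₁ = [ln(445/430) + (0.009 + 0.12²/2)·1.5] / 0.1470 = [0.0343 + 0.0243] / 0.1470 = 0.3986 ≈ 0.40
d₂ = d₁ − σ√T = 0.3986 − 0.1470 = 0.2517 ≈ 0.25
Risk-neutral Pr[S_T > K] = N(d₂) = N(0.25) = 0.5987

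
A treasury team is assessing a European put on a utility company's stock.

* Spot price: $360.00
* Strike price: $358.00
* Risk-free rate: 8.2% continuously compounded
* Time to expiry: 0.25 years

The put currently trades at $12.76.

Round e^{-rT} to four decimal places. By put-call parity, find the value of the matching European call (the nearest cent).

e^(−rT) = e^(−0.082·0.25) = 0.9797
Put-call parity: C − P = S − K·e^(−rT) = 360 − 358·0.9797 = 360 − 350.7326 = 9.2674
C = P + (C − P) = 12.76 + (9.2674) = 22.0274

$22.03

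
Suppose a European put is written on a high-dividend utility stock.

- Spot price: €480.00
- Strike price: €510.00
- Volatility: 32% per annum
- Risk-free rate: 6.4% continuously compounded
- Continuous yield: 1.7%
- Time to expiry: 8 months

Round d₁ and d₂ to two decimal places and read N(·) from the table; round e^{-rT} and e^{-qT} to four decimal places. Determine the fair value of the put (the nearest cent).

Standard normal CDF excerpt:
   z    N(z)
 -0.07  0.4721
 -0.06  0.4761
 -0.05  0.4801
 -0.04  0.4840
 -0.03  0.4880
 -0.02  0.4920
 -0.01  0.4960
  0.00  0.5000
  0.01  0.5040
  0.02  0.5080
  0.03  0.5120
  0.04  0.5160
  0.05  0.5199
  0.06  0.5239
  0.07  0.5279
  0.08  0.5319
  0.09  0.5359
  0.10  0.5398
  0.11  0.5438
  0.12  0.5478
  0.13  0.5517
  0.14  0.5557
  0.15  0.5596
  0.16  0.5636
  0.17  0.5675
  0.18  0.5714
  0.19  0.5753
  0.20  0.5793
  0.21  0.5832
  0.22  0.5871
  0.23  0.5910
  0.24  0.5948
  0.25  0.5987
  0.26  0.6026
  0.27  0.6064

T = 0.6667;  σ√T = 0.2613
d₁ = [ln(480/510) + (0.064 − 0.017 + 0.32²/2)·0.6667] / 0.2613 = [-0.0606 + 0.0655] / 0.2613 = 0.0185 → 0.02
d₂ = d₁ − σ√T = 0.0185 − 0.2613 = -0.2427 → -0.24
e^(−qT) = e^(−0.017·0.6667) = 0.9887;  e^(−rT) = e^(−0.064·0.6667) = 0.9582
N(−d₂) = N(0.24) = 0.5948;  N(−d₁) = N(-0.02) = 0.4920
P = 510·0.9582·0.5948 − 480·0.9887·0.4920 = 290.6681 − 233.4914 = 57.1767

€57.18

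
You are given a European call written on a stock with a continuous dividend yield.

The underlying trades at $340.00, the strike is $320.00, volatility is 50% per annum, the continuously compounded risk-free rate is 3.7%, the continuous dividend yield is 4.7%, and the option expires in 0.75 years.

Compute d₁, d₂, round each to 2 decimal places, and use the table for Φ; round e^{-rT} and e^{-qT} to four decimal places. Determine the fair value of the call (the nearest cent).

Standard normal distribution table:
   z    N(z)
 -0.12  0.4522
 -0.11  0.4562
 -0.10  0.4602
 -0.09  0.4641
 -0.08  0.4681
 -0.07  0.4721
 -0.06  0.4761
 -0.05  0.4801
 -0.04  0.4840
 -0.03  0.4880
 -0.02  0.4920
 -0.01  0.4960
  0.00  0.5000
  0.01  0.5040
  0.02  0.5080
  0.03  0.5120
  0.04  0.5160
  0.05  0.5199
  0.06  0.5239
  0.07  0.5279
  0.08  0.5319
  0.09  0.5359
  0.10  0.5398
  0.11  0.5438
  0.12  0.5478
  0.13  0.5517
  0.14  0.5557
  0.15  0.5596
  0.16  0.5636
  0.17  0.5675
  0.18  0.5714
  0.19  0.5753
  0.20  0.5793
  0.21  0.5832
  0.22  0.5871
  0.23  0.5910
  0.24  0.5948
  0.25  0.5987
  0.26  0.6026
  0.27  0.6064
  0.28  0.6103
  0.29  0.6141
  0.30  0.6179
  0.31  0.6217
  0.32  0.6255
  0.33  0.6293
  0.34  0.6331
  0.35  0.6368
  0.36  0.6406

σ√T = 0.5·√0.75 = 0.4330
d₁ = [ln(340/320) + (0.037 − 0.047 + ½·0.5²)·0.75] / (σ√T) = (0.0606 + 0.0862) / 0.4330 = 0.3392 → 0.34
d₂ = 0.3392 − 0.4330 = -0.0938 → -0.09
e^(−qT) = e^(−0.047·0.75) = 0.9654;  e^(−rT) = e^(−0.037·0.75) = 0.9726
N(d₁) = N(0.34) = 0.6331;  N(d₂) = N(-0.09) = 0.4641
C = 340·0.9654·0.6331 − 320·0.9726·0.4641 = 207.8062 − 144.4428 = 63.3634

$63.36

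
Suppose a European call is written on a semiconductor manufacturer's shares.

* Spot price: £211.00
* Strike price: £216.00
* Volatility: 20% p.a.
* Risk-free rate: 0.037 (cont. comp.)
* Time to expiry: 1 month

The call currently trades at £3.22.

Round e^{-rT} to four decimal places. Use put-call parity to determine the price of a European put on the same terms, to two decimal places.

£7.55

exp(−rT) = exp(−0.037·0.08333) = 0.9969
Put-call parity: C − P = S − K·e^(−rT) = 211 − 216·0.9969 = 211 − 215.3304 = -4.3304
P = C − (C − P) = 3.22 − (-4.3304) = 7.5504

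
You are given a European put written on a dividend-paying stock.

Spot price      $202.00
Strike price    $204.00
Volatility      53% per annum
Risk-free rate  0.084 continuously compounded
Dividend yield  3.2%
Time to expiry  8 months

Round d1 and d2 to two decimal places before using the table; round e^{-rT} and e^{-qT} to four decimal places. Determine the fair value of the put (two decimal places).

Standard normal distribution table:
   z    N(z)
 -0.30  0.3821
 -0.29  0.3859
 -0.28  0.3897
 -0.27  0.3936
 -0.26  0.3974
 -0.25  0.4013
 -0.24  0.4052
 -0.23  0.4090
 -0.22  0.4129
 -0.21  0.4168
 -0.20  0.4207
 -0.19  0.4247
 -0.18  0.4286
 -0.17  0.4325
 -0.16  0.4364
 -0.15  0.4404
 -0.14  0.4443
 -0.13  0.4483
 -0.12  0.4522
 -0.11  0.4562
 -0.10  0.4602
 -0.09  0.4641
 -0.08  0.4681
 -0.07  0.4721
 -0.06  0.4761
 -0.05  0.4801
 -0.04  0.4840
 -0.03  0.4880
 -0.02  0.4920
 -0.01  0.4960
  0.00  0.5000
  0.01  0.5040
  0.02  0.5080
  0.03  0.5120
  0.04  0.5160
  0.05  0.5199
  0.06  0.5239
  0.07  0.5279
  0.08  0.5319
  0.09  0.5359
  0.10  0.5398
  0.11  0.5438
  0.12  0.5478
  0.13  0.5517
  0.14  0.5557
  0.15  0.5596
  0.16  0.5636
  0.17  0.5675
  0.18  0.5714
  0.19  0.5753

$30.88

σ√T = 0.53 × 0.8165 = 0.4327
ln(S/K) + (r − q + σ²/2)T = ln(202/204) + (0.084 − 0.032 + 0.53²/2)·0.6667 = -0.0099 + 0.1283 = 0.1184
d₁ = 0.1184 / 0.4327 = 0.2737 ≈ 0.27
d₂ = d₁ − σ√T = 0.2737 − 0.4327 = -0.1590 ≈ -0.16
exp(−qT) = exp(−0.032·0.6667) = 0.9789;  exp(−rT) = exp(−0.084·0.6667) = 0.9455
N(−d₂) = N(0.16) = 0.5636;  N(−d₁) = N(-0.27) = 0.3936
P = 204·0.9455·0.5636 − 202·0.9789·0.3936 = 108.7083 − 77.8296 = 30.8787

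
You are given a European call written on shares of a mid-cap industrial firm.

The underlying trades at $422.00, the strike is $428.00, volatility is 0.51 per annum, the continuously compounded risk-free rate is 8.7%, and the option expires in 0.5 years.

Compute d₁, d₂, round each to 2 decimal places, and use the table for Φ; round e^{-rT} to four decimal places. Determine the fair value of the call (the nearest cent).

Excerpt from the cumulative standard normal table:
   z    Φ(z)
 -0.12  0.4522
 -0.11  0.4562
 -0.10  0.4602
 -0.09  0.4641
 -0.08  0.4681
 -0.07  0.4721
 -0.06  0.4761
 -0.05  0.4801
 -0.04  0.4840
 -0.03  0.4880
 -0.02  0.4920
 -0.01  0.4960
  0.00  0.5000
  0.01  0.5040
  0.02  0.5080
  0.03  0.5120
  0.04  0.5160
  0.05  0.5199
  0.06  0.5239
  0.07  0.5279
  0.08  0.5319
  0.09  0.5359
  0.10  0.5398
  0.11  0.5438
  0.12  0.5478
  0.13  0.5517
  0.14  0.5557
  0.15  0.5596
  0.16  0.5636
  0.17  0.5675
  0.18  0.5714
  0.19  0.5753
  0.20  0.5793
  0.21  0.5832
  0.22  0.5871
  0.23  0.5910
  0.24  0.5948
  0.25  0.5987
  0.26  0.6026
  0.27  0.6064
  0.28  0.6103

σ√T = 0.51 × 0.7071 = 0.3606
d₁ = [ln(422/428) + (0.087 + 0.51²/2)·0.5] / 0.3606 = [-0.0141 + 0.1085] / 0.3606 = 0.2618 ≈ 0.26
d₂ = d₁ − σ√T = 0.2618 − 0.3606 = -0.0988 ≈ -0.10
exp(−rT) = exp(−0.087·0.5) = 0.9574
N(d₁) = N(0.26) = 0.6026;  N(d₂) = N(-0.10) = 0.4602
C = 422·0.6026 − 428·0.9574·0.4602 = 254.2972 − 188.5749 = 65.7223

$65.72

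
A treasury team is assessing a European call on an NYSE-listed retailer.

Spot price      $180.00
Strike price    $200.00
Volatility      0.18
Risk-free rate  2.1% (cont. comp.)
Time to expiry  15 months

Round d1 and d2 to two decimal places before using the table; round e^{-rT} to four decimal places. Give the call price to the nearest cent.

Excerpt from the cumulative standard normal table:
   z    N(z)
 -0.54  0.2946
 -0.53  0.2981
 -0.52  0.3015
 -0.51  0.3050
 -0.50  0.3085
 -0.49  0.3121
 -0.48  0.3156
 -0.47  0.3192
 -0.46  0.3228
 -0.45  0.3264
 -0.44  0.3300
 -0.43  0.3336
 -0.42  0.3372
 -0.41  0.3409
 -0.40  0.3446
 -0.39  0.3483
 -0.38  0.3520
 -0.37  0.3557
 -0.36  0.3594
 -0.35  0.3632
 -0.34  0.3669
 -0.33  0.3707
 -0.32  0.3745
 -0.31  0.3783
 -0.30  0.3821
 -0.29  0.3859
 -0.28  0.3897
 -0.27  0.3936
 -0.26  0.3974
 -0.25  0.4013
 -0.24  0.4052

$8.66

σ√T = 0.18·√1.25 = 0.2012
ln(S/K) + (r + σ²/2)T = ln(180/200) + (0.021 + 0.18²/2)·1.25 = -0.1054 + 0.0465 = -0.0589
d₁ = -0.0589 / 0.2012 = -0.2925 ⇒ -0.29
d₂ = d₁ − σ√T = -0.2925 − 0.2012 = -0.4937 ⇒ -0.49
exp(−rT) = exp(−0.021·1.25) = 0.9741
N(d₁) = N(-0.29) = 0.3859;  N(d₂) = N(-0.49) = 0.3121
C = 180·0.3859 − 200·0.9741·0.3121 = 69.4620 − 60.8033 = 8.6587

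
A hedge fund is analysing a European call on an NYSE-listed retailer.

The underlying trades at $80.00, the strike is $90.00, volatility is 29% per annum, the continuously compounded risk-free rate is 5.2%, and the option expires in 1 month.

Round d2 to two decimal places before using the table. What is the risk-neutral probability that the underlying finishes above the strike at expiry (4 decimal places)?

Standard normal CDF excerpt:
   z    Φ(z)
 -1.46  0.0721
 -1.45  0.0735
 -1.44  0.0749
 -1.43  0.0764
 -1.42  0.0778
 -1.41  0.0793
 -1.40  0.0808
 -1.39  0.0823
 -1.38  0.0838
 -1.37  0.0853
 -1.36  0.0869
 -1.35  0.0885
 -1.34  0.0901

σ√T = 0.29·√0.08333 = 0.0837
d₁ = [ln(80/90) + (0.052 + ½·0.29²)·0.08333] / (σ√T) = (-0.1178 + 0.0078) / 0.0837 = -1.3133 ⇒ -1.31
d₂ = -1.3133 − 0.0837 = -1.3970 ⇒ -1.40
Pr(exercise) under Q = N(d₂) = 0.0808

0.0808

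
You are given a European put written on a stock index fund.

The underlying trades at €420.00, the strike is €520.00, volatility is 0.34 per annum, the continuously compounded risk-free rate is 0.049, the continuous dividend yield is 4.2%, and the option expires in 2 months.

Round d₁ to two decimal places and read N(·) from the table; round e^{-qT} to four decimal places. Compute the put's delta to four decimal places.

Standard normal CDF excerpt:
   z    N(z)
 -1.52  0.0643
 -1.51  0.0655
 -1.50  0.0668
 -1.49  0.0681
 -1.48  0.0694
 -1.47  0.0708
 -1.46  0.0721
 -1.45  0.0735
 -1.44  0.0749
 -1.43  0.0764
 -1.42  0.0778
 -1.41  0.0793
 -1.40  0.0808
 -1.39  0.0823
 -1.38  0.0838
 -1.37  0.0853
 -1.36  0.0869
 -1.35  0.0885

-0.9214

σ√T = 0.34 × 0.4082 = 0.1388
ln(S/K) + (r − q + σ²/2)T = ln(420/520) + (0.049 − 0.042 + 0.34²/2)·0.1667 = -0.2136 + 0.0108 = -0.2028
d₁ = -0.2028 / 0.1388 = -1.4609 which rounds to -1.46
N(d₁) = N(-1.46) = 0.0721
Δ_put = e^(−qT)·(N(d₁) − 1) = 0.9930·(0.0721 − 1) = -0.9214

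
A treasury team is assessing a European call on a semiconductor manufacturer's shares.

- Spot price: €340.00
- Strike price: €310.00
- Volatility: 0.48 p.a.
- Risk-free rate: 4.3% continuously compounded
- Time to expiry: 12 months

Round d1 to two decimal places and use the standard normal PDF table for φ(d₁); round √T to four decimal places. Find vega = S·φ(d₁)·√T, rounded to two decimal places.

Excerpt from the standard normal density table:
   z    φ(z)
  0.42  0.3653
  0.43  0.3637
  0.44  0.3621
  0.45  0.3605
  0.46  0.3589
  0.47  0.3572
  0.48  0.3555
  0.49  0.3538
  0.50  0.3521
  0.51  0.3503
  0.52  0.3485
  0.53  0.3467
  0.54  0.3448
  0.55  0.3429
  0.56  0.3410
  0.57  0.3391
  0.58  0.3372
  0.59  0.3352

118.49

T = 1;  σ√T = 0.4800
d₁ = [ln(340/310) + (0.043 + 0.48²/2)·1] / 0.4800 = [0.0924 + 0.1582] / 0.4800 = 0.5220 ⇒ 0.52
√T = √1 = 1.0000
φ(d₁) = φ(0.52) = 0.3485
vega = S·φ(d₁)·√T = 340·0.3485·1.0000 = 118.4900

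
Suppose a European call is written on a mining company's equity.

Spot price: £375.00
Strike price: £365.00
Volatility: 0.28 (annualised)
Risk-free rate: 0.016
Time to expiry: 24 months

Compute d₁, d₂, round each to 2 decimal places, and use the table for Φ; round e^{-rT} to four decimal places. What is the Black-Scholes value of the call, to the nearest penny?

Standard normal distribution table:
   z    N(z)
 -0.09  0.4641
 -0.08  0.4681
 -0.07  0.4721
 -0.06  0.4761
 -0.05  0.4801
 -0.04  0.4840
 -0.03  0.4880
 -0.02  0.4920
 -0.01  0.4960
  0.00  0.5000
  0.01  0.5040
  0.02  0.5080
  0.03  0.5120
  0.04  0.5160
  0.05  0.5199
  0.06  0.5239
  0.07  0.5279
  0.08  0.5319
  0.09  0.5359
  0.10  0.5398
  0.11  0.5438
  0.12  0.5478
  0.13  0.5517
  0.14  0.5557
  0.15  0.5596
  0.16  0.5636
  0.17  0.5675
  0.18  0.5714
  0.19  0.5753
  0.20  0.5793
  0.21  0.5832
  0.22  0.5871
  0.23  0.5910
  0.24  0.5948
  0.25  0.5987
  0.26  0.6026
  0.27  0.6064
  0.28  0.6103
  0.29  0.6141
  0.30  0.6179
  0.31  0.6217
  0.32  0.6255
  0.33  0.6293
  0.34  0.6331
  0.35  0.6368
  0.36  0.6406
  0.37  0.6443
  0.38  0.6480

σ√T = 0.28·√2 = 0.3960
ln(S/K) + (r + σ²/2)T = ln(375/365) + (0.016 + 0.28²/2)·2 = 0.0270 + 0.1104 = 0.1374
d₁ = 0.1374 / 0.3960 = 0.3471 ⇒ 0.35
d₂ = d₁ − σ√T = 0.3471 − 0.3960 = -0.0489 ⇒ -0.05
e^(−rT) = e^(−0.016·2) = 0.9685
N(d₁) = N(0.35) = 0.6368;  N(d₂) = N(-0.05) = 0.4801
C = 375·0.6368 − 365·0.9685·0.4801 = 238.8000 − 169.7166 = 69.0834

£69.08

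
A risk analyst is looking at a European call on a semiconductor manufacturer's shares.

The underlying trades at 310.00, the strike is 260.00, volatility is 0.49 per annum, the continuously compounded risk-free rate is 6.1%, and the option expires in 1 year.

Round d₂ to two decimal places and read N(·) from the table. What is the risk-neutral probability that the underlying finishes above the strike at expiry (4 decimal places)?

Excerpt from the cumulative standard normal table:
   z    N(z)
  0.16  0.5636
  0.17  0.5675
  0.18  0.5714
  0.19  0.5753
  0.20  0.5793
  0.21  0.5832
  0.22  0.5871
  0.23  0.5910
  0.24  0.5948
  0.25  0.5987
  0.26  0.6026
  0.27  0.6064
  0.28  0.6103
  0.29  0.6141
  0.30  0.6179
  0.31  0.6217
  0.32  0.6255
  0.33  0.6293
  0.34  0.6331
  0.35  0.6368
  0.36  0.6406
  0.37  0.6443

σ√T = 0.49 × 1.0000 = 0.4900
d₁ = [ln(310/260) + (0.061 + ½·0.49²)·1] / (σ√T) = (0.1759 + 0.1810) / 0.4900 = 0.7285 → 0.73
d₂ = 0.7285 − 0.4900 = 0.2385 → 0.24
Pr(exercise) under Q = N(d₂) = 0.5948

0.5948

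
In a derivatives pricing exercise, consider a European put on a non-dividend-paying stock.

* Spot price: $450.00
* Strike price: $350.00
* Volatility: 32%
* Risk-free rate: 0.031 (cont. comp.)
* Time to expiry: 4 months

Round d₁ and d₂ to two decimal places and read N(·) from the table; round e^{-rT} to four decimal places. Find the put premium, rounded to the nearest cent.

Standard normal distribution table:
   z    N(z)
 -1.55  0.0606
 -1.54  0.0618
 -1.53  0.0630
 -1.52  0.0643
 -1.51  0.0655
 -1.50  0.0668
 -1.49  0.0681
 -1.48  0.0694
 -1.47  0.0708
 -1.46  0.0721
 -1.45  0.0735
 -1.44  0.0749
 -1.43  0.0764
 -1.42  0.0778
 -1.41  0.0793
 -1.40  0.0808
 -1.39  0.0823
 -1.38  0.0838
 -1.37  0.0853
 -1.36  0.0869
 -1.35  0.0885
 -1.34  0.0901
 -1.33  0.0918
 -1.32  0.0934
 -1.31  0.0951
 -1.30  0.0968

σ√T = 0.32 × 0.5774 = 0.1848
d₁ = [ln(450/350) + (0.031 + ½·0.32²)·0.3333] / (σ√T) = (0.2513 + 0.0274) / 0.1848 = 1.5086 ≈ 1.51
d₂ = 1.5086 − 0.1848 = 1.3238 ≈ 1.32
exp(−rT) = exp(−0.031·0.3333) = 0.9897
N(−d₂) = N(-1.32) = 0.0934;  N(−d₁) = N(-1.51) = 0.0655
P = 350·0.9897·0.0934 − 450·0.0655 = 32.3533 − 29.4750 = 2.8783

$2.88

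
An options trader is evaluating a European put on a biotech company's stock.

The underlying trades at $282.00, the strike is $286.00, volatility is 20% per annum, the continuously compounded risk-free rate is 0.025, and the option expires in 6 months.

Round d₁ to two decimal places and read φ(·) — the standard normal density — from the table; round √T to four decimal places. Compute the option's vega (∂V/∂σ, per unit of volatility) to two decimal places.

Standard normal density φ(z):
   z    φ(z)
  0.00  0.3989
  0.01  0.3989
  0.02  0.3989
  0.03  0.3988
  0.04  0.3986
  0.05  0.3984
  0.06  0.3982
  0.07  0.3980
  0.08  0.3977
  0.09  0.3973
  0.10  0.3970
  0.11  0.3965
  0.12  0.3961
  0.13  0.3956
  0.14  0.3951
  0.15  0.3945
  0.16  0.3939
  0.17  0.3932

σ√T = 0.2·√0.5 = 0.1414
d₁ = [ln(282/286) + (0.025 + 0.2²/2)·0.5] / 0.1414 = [-0.0141 + 0.0225] / 0.1414 = 0.0595 ⇒ 0.06
√T = √0.5 = 0.7071
φ(d₁) = φ(0.06) = 0.3982
vega = S·φ(d₁)·√T = 282·0.3982·0.7071 = 79.4020
(Call and put vega coincide under Black-Scholes.)

79.40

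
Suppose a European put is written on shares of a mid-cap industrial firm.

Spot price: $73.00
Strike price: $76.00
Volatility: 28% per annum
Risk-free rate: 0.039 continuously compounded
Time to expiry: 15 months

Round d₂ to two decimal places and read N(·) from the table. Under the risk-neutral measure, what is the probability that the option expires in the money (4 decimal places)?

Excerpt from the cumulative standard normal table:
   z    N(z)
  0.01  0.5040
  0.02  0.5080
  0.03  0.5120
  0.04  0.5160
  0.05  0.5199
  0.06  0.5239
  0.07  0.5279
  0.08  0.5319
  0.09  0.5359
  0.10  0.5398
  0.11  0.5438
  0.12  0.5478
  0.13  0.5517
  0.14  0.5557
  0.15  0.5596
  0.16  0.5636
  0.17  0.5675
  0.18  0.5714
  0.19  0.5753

0.5517

T = 1.25;  σ√T = 0.3130
d₁ = [ln(73/76) + (0.039 + 0.28²/2)·1.25] / 0.3130 = [-0.0403 + 0.0978] / 0.3130 = 0.1836 ⇒ 0.18
d₂ = d₁ − σ√T = 0.1836 − 0.3130 = -0.1294 ⇒ -0.13
Risk-neutral Pr[S_T < K] = N(−d₂) = N(0.13) = 0.5517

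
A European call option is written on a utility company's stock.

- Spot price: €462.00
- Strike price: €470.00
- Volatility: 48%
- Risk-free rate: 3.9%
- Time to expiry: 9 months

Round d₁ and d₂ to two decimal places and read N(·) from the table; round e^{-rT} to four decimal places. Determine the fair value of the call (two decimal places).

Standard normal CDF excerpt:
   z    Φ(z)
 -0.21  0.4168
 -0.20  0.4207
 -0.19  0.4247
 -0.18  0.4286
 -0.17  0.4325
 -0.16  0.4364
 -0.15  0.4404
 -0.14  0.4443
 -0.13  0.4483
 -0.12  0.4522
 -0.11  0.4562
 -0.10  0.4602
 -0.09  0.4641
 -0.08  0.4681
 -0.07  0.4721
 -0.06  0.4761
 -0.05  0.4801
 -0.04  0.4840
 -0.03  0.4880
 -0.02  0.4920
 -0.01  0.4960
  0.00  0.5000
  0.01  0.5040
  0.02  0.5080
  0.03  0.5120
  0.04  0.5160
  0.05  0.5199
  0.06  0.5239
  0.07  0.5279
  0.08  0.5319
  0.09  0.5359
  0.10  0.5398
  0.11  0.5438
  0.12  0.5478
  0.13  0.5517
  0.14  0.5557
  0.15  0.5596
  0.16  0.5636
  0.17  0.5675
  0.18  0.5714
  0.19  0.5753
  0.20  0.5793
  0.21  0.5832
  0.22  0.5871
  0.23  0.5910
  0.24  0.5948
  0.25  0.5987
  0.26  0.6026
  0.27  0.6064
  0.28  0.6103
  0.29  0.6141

€79.16

σ√T = 0.48·√0.75 = 0.4157
d₁ = [ln(462/470) + (0.039 + 0.48²/2)·0.75] / 0.4157 = [-0.0172 + 0.1157] / 0.4157 = 0.2369 → 0.24
d₂ = d₁ − σ√T = 0.2369 − 0.4157 = -0.1788 → -0.18
e^(−rT) = e^(−0.039·0.75) = 0.9712
N(d₁) = N(0.24) = 0.5948;  N(d₂) = N(-0.18) = 0.4286
C = 462·0.5948 − 470·0.9712·0.4286 = 274.7976 − 195.6405 = 79.1571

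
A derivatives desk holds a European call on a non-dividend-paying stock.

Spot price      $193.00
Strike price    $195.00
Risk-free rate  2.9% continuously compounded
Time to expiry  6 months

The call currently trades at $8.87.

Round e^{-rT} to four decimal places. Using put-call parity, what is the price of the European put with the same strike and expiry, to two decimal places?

exp(−rT) = exp(−0.029·0.5) = 0.9856
Put-call parity: C − P = S − K·e^(−rT) = 193 − 195·0.9856 = 193 − 192.1920 = 0.8080
P = C − (C − P) = 8.87 − (0.8080) = 8.0620

$8.06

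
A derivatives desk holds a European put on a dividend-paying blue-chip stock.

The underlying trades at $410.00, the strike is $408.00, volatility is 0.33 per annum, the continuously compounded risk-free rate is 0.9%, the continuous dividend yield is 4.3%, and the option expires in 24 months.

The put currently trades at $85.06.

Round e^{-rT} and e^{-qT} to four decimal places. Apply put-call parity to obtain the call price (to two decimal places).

exp(−qT) = exp(−0.043·2) = 0.9176;  exp(−rT) = exp(−0.009·2) = 0.9822
Put-call parity: C − P = S·e^(−qT) − K·e^(−rT) = 410·0.9176 − 408·0.9822 = 376.2160 − 400.7376 = -24.5216
C = P + (C − P) = 85.06 + (-24.5216) = 60.5384

$60.54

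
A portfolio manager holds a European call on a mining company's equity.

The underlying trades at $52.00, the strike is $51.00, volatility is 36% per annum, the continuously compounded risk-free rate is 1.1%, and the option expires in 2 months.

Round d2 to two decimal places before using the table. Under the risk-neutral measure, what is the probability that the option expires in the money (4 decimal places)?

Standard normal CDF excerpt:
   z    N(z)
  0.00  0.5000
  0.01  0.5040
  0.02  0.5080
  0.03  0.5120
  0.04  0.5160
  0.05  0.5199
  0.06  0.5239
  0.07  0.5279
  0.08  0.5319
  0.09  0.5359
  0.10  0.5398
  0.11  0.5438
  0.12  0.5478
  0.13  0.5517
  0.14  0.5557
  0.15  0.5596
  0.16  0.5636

0.5279

σ√T = 0.36 × 0.4082 = 0.1470
ln(S/K) + (r + σ²/2)T = ln(52/51) + (0.011 + 0.36²/2)·0.1667 = 0.0194 + 0.0126 = 0.0321
d₁ = 0.0321 / 0.1470 = 0.2181 ⇒ 0.22
d₂ = d₁ − σ√T = 0.2181 − 0.1470 = 0.0711 ⇒ 0.07
Risk-neutral Pr[S_T > K] = N(d₂) = N(0.07) = 0.5279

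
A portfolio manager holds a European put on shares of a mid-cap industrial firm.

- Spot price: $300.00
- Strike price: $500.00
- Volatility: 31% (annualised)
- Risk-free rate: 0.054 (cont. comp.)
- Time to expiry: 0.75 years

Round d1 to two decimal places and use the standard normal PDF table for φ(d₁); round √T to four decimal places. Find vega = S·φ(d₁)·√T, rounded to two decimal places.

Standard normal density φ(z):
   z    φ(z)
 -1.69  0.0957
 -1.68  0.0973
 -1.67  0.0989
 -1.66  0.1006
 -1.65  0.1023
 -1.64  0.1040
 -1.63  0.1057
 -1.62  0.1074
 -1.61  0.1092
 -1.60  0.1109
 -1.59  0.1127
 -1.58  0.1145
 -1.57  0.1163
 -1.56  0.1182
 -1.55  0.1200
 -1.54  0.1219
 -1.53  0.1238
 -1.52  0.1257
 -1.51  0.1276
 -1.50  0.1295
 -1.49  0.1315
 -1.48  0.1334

σ√T = 0.31·√0.75 = 0.2685
ln(S/K) + (r + σ²/2)T = ln(300/500) + (0.054 + 0.31²/2)·0.75 = -0.5108 + 0.0765 = -0.4343
d₁ = -0.4343 / 0.2685 = -1.6177 ⇒ -1.62
√T = √0.75 = 0.8660
φ(d₁) = φ(-1.62) = 0.1074
vega = S·φ(d₁)·√T = 300·0.1074·0.8660 = 27.9025

27.90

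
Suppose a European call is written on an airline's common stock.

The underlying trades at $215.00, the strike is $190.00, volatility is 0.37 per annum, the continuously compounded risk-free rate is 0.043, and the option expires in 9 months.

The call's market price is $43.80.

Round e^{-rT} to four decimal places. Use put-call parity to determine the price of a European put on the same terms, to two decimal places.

$12.78

e^(−rT) = e^(−0.043·0.75) = 0.9683
Put-call parity: C − P = S − K·e^(−rT) = 215 − 190·0.9683 = 215 − 183.9770 = 31.0230
P = C − (C − P) = 43.80 − (31.0230) = 12.7770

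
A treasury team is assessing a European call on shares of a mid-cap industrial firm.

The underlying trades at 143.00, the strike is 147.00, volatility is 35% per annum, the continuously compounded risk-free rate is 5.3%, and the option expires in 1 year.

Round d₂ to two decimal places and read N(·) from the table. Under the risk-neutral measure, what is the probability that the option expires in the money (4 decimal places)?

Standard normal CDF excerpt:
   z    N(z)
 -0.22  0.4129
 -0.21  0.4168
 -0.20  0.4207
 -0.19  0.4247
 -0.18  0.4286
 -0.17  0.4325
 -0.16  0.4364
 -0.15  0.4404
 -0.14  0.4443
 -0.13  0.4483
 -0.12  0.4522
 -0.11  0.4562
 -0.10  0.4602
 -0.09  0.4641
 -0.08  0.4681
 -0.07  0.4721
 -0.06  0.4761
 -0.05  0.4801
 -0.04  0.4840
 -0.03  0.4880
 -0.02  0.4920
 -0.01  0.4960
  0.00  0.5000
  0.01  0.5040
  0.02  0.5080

σ√T = 0.35 × 1.0000 = 0.3500
ln(S/K) + (r + σ²/2)T = ln(143/147) + (0.053 + 0.35²/2)·1 = -0.0276 + 0.1142 = 0.0867
d₁ = 0.0867 / 0.3500 = 0.2476 → 0.25
d₂ = d₁ − σ√T = 0.2476 − 0.3500 = -0.1024 → -0.10
Risk-neutral Pr[S_T > K] = N(d₂) = N(-0.10) = 0.4602

0.4602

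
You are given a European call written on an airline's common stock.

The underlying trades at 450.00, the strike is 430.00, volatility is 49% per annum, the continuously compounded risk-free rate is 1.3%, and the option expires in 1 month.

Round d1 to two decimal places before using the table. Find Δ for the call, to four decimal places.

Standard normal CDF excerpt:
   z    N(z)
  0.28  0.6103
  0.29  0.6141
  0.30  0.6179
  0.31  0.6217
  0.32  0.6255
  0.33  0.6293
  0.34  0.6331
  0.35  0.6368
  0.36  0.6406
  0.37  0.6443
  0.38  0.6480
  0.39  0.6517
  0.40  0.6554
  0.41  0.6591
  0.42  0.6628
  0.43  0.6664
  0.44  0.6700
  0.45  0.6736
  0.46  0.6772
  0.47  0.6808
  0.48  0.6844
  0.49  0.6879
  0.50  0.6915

σ√T = 0.49 × 0.2887 = 0.1415
d₁ = [ln(450/430) + (0.013 + ½·0.49²)·0.08333] / (σ√T) = (0.0455 + 0.0111) / 0.1415 = 0.3998 → 0.40
N(d₁) = N(0.40) = 0.6554
Δ_call = N(d₁) = 0.6554

0.6554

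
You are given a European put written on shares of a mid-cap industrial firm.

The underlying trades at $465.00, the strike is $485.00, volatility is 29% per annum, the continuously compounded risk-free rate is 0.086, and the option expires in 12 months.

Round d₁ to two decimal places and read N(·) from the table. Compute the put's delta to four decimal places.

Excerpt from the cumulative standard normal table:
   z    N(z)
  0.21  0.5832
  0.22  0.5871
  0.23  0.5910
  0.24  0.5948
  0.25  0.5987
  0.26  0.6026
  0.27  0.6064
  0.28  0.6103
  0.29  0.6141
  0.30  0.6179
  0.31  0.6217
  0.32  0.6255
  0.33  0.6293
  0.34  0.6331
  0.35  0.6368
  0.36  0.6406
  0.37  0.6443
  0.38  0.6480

-0.3821

σ√T = 0.29·√1 = 0.2900
d₁ = [ln(465/485) + (0.086 + 0.29²/2)·1] / 0.2900 = [-0.0421 + 0.1280] / 0.2900 = 0.2963 → 0.30
N(d₁) = N(0.30) = 0.6179
Δ_put = N(d₁) − 1 = 0.6179 − 1 = -0.3821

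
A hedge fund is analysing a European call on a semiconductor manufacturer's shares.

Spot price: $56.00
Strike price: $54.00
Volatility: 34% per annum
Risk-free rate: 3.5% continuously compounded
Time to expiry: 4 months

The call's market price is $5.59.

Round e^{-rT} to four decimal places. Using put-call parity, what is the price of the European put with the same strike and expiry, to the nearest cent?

$2.96

e^(−rT) = e^(−0.035·0.3333) = 0.9884
Put-call parity: C − P = S − K·e^(−rT) = 56 − 54·0.9884 = 56 − 53.3736 = 2.6264
P = C − (C − P) = 5.59 − (2.6264) = 2.9636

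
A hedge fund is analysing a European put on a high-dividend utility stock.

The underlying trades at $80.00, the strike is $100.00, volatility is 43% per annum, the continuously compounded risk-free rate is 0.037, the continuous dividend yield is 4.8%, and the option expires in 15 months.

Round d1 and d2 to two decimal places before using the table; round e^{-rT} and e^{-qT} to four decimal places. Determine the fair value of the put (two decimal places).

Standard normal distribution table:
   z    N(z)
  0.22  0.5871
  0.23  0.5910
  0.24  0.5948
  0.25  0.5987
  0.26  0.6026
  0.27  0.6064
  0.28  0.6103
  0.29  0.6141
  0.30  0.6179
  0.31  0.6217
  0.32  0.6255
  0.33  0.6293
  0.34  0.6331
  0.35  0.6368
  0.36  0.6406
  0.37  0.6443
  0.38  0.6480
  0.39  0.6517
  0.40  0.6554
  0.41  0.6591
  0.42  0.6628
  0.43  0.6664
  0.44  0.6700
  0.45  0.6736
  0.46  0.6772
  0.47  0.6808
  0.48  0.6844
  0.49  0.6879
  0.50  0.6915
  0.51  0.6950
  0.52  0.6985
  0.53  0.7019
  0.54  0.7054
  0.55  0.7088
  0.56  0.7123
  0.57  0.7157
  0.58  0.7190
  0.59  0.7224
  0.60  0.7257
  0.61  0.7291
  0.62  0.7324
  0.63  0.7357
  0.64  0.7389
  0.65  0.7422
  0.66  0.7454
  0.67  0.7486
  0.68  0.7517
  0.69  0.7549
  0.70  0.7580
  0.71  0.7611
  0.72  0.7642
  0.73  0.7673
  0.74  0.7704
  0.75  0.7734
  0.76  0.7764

$28.15

σ√T = 0.43 × 1.1180 = 0.4808
d₁ = [ln(80/100) + (0.037 − 0.048 + 0.43²/2)·1.25] / 0.4808 = [-0.2231 + 0.1018] / 0.4808 = -0.2524 ≈ -0.25
d₂ = d₁ − σ√T = -0.2524 − 0.4808 = -0.7331 ≈ -0.73
e^(−qT) = e^(−0.048·1.25) = 0.9418;  e^(−rT) = e^(−0.037·1.25) = 0.9548
P = 100·0.9548·N(0.73) − 80·0.9418·N(0.25) = 100·0.9548·0.7673 − 80·0.9418·0.5987 = 73.2618 − 45.1085 = 28.1534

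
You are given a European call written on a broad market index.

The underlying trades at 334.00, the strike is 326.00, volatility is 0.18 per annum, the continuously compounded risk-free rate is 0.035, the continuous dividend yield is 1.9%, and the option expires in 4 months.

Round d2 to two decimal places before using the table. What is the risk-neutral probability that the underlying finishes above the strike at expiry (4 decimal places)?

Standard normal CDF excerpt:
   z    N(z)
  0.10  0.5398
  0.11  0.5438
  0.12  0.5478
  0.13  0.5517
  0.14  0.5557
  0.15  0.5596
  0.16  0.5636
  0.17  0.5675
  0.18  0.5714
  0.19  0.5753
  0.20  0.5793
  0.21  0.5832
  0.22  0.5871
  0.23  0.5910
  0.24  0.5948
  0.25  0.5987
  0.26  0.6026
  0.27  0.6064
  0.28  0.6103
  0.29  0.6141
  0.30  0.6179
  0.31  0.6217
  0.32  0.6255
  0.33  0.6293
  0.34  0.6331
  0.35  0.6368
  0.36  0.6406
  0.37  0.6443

σ√T = 0.18 × 0.5774 = 0.1039
d₁ = [ln(334/326) + (0.035 − 0.019 + 0.18²/2)·0.3333] / 0.1039 = [0.0242 + 0.0107] / 0.1039 = 0.3366 which rounds to 0.34
d₂ = d₁ − σ√T = 0.3366 − 0.1039 = 0.2326 which rounds to 0.23
Pr(exercise) under Q = N(d₂) = 0.5910

0.5910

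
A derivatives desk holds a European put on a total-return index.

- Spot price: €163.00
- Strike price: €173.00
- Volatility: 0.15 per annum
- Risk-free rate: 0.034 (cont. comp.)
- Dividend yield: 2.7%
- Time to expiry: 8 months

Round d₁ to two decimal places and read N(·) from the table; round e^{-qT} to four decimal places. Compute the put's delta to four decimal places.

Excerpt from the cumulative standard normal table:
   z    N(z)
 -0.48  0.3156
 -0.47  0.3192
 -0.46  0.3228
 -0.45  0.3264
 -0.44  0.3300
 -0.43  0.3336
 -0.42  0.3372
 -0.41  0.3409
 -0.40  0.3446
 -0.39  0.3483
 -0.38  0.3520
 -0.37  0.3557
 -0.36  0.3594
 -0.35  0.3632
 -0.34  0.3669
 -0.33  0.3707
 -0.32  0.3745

σ√T = 0.15·√0.6667 = 0.1225
d₁ = [ln(163/173) + (0.034 − 0.027 + 0.15²/2)·0.6667] / 0.1225 = [-0.0595 + 0.0122] / 0.1225 = -0.3868 which rounds to -0.39
N(d₁) = N(-0.39) = 0.3483
Δ_put = exp(−qT)·(N(d₁) − 1) = 0.9822·(0.3483 − 1) = -0.6401

-0.6401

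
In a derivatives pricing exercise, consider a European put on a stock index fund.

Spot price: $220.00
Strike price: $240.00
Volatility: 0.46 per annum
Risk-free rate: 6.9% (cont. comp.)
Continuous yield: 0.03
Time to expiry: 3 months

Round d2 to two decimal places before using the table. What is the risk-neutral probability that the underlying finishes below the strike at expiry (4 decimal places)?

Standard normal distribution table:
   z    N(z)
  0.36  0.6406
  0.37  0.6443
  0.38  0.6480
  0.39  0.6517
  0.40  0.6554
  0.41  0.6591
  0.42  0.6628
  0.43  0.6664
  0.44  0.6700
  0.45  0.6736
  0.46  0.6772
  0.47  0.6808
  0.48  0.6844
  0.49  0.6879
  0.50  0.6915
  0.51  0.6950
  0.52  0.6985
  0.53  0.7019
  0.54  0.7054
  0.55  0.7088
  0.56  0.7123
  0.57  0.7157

σ√T = 0.46·√0.25 = 0.2300
d₁ = [ln(220/240) + (0.069 − 0.03 + ½·0.46²)·0.25] / (σ√T) = (-0.0870 + 0.0362) / 0.2300 = -0.2209 ⇒ -0.22
d₂ = -0.2209 − 0.2300 = -0.4509 ⇒ -0.45
Pr(exercise) under Q = N(−d₂) = N(0.45) = 0.6736

0.6736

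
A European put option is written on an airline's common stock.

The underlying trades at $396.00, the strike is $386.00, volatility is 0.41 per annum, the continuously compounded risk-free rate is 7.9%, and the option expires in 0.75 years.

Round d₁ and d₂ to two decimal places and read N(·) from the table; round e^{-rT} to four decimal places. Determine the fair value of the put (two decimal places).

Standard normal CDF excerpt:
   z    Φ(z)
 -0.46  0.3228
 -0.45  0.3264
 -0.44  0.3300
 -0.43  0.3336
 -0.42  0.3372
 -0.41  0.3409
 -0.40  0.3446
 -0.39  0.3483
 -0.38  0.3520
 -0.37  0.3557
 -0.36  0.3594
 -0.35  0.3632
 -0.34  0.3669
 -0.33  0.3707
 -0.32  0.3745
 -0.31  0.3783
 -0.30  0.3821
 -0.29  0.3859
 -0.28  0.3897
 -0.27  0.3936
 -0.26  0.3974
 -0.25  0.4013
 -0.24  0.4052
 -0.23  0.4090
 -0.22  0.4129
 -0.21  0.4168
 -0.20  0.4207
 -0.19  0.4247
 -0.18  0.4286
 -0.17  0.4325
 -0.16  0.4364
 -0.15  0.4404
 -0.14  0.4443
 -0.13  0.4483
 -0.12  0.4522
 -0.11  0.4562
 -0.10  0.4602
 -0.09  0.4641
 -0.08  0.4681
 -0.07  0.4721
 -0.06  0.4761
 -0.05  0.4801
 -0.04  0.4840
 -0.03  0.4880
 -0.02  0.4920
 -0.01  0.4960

$39.68

σ√T = 0.41·√0.75 = 0.3551
d₁ = [ln(396/386) + (0.079 + 0.41²/2)·0.75] / 0.3551 = [0.0256 + 0.1223] / 0.3551 = 0.4164 → 0.42
d₂ = d₁ − σ√T = 0.4164 − 0.3551 = 0.0614 → 0.06
exp(−rT) = exp(−0.079·0.75) = 0.9425
N(−d₂) = N(-0.06) = 0.4761;  N(−d₁) = N(-0.42) = 0.3372
P = 386·0.9425·0.4761 − 396·0.3372 = 173.2076 − 133.5312 = 39.6764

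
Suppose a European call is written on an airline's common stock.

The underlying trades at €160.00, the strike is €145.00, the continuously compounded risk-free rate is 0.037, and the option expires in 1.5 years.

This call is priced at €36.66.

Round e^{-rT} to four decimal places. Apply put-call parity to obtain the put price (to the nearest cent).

e^(−rT) = e^(−0.037·1.5) = 0.9460
Put-call parity: C − P = S − K·e^(−rT) = 160 − 145·0.9460 = 160 − 137.1700 = 22.8300
P = C − (C − P) = 36.66 − (22.8300) = 13.8300

€13.83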